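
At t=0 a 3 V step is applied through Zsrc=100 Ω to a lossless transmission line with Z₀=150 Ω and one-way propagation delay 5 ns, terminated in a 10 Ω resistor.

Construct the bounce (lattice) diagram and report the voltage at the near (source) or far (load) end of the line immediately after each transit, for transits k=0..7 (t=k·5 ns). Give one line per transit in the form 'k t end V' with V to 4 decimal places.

0 0 source 1.8000
1 5 load 0.2250
2 10 source 0.5400
3 15 load 0.2644
4 20 source 0.3195
5 25 load 0.2713
6 30 source 0.2809
7 35 load 0.2725

Γ_L=-0.875000, Γ_S=-0.200000; launch V₁=3·150/250=1.800000
k=0 src: V=1.8000
k=1 load: inc=1.800000, refl=1.800000·-0.875000=-1.5750; V=0.000000+1.800000+-1.575000=0.2250
k=2 src: inc=-1.575000, refl=-1.575000·-0.200000=0.3150; V=1.800000+-1.575000+0.315000=0.5400
k=3 load: inc=0.315000, refl=0.315000·-0.875000=-0.2756; V=0.225000+0.315000+-0.275625=0.2644
k=4 src: inc=-0.275625, refl=-0.275625·-0.200000=0.0551; V=0.540000+-0.275625+0.055125=0.3195
k=5 load: inc=0.055125, refl=0.055125·-0.875000=-0.0482; V=0.264375+0.055125+-0.048234=0.2713
k=6 src: inc=-0.048234, refl=-0.048234·-0.200000=0.0096; V=0.319500+-0.048234+0.009647=0.2809
k=7 load: inc=0.009647, refl=0.009647·-0.875000=-0.0084; V=0.271266+0.009647+-0.008441=0.2725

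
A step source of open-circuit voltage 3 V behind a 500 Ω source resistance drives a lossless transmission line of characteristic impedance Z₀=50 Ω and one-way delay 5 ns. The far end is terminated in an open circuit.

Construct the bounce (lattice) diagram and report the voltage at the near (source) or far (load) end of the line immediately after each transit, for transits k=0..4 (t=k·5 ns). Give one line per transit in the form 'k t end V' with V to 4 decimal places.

Γ_L=1.000000, Γ_S=0.818182; launch V₁=3·50/550=0.272727
k=0 src: V=0.2727
k=1 load: inc=0.272727, refl=0.272727·1.000000=0.2727; V=0.000000+0.272727+0.272727=0.5455
k=2 src: inc=0.272727, refl=0.272727·0.818182=0.2231; V=0.272727+0.272727+0.223140=0.7686
k=3 load: inc=0.223140, refl=0.223140·1.000000=0.2231; V=0.545455+0.223140+0.223140=0.9917
k=4 src: inc=0.223140, refl=0.223140·0.818182=0.1826; V=0.768595+0.223140+0.182569=1.1743

0 0 source 0.2727
1 5 load 0.5455
2 10 source 0.7686
3 15 load 0.9917
4 20 source 1.1743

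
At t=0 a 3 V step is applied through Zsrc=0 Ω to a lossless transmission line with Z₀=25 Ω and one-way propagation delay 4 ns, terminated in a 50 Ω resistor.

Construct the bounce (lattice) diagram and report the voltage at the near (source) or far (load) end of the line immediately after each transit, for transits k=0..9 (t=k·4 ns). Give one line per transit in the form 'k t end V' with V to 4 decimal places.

Γ_L=0.333333, Γ_S=-1.000000; launch V₁=3·25/25=3.000000
k=0 src: V=3.0000
k=1 load: inc=3.000000, refl=3.000000·0.333333=1.0000; V=0.000000+3.000000+1.000000=4.0000
k=2 src: inc=1.000000, refl=1.000000·-1.000000=-1.0000; V=3.000000+1.000000+-1.000000=3.0000
k=3 load: inc=-1.000000, refl=-1.000000·0.333333=-0.3333; V=4.000000+-1.000000+-0.333333=2.6667
k=4 src: inc=-0.333333, refl=-0.333333·-1.000000=0.3333; V=3.000000+-0.333333+0.333333=3.0000
k=5 load: inc=0.333333, refl=0.333333·0.333333=0.1111; V=2.666667+0.333333+0.111111=3.1111
k=6 src: inc=0.111111, refl=0.111111·-1.000000=-0.1111; V=3.000000+0.111111+-0.111111=3.0000
k=7 load: inc=-0.111111, refl=-0.111111·0.333333=-0.0370; V=3.111111+-0.111111+-0.037037=2.9630
k=8 src: inc=-0.037037, refl=-0.037037·-1.000000=0.0370; V=3.000000+-0.037037+0.037037=3.0000
k=9 load: inc=0.037037, refl=0.037037·0.333333=0.0123; V=2.962963+0.037037+0.012346=3.0123

0 0 source 3.0000
1 4 load 4.0000
2 8 source 3.0000
3 12 load 2.6667
4 16 source 3.0000
5 20 load 3.1111
6 24 source 3.0000
7 28 load 2.9630
8 32 source 3.0000
9 36 load 3.0123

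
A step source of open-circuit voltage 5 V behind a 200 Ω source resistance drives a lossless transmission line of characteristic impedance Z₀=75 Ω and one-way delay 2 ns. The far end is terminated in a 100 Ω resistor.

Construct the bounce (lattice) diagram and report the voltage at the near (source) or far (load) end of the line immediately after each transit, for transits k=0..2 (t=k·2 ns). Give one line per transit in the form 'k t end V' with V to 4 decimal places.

0 0 source 1.3636
1 2 load 1.5584
2 4 source 1.6470

Γ_L=0.142857, Γ_S=0.454545; launch V₁=5·75/275=1.363636
k=0 src: V=1.3636
k=1 load: inc=1.363636, refl=1.363636·0.142857=0.1948; V=0.000000+1.363636+0.194805=1.5584
k=2 src: inc=0.194805, refl=0.194805·0.454545=0.0885; V=1.363636+0.194805+0.088548=1.6470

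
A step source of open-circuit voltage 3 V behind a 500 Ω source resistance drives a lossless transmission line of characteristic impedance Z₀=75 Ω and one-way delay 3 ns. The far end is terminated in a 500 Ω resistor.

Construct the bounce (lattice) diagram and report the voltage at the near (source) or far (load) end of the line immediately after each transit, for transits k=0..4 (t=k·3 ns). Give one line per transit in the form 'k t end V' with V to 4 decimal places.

0 0 source 0.3913
1 3 load 0.6805
2 6 source 0.8943
3 9 load 1.0523
4 12 source 1.1691

Γ_L=0.739130, Γ_S=0.739130; launch V₁=3·75/575=0.391304
k=0 src: V=0.3913
k=1 load: inc=0.391304, refl=0.391304·0.739130=0.2892; V=0.000000+0.391304+0.289225=0.6805
k=2 src: inc=0.289225, refl=0.289225·0.739130=0.2138; V=0.391304+0.289225+0.213775=0.8943
k=3 load: inc=0.213775, refl=0.213775·0.739130=0.1580; V=0.680529+0.213775+0.158008=1.0523
k=4 src: inc=0.158008, refl=0.158008·0.739130=0.1168; V=0.894304+0.158008+0.116788=1.1691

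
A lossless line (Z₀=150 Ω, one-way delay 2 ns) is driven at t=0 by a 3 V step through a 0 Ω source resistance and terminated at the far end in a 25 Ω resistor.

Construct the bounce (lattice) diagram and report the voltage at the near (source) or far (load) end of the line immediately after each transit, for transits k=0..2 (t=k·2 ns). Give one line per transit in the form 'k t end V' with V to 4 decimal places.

0 0 source 3.0000
1 2 load 0.8571
2 4 source 3.0000

Γ_L=-0.714286, Γ_S=-1.000000; launch V₁=3·150/150=3.000000
k=0 src: V=3.0000
k=1 load: inc=3.000000, refl=3.000000·-0.714286=-2.1429; V=0.000000+3.000000+-2.142857=0.8571
k=2 src: inc=-2.142857, refl=-2.142857·-1.000000=2.1429; V=3.000000+-2.142857+2.142857=3.0000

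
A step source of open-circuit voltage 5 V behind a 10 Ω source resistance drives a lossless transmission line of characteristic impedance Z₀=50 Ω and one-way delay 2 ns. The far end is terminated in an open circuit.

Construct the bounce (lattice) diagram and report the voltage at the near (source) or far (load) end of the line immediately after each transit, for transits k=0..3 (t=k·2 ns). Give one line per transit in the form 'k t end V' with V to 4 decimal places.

0 0 source 4.1667
1 2 load 8.3333
2 4 source 5.5556
3 6 load 2.7778

Γ_L=1.000000, Γ_S=-0.666667; launch V₁=5·50/60=4.166667
k=0 src: V=4.1667
k=1 load: inc=4.166667, refl=4.166667·1.000000=4.1667; V=0.000000+4.166667+4.166667=8.3333
k=2 src: inc=4.166667, refl=4.166667·-0.666667=-2.7778; V=4.166667+4.166667+-2.777778=5.5556
k=3 load: inc=-2.777778, refl=-2.777778·1.000000=-2.7778; V=8.333333+-2.777778+-2.777778=2.7778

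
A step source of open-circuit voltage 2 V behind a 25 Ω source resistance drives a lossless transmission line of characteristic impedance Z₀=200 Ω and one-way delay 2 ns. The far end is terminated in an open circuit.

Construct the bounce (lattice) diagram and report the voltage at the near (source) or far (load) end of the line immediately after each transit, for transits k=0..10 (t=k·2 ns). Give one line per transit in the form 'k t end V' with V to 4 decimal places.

0 0 source 1.7778
1 2 load 3.5556
2 4 source 2.1728
3 6 load 0.7901
4 8 source 1.8656
5 10 load 2.9410
6 12 source 2.1046
7 14 load 1.2681
8 16 source 1.9187
9 18 load 2.5693
10 20 source 2.0633

Γ_L=1.000000, Γ_S=-0.777778; launch V₁=2·200/225=1.777778
k=0 src: V=1.7778
k=1 load: inc=1.777778, refl=1.777778·1.000000=1.7778; V=0.000000+1.777778+1.777778=3.5556
k=2 src: inc=1.777778, refl=1.777778·-0.777778=-1.3827; V=1.777778+1.777778+-1.382716=2.1728
k=3 load: inc=-1.382716, refl=-1.382716·1.000000=-1.3827; V=3.555556+-1.382716+-1.382716=0.7901
k=4 src: inc=-1.382716, refl=-1.382716·-0.777778=1.0754; V=2.172840+-1.382716+1.075446=1.8656
k=5 load: inc=1.075446, refl=1.075446·1.000000=1.0754; V=0.790123+1.075446+1.075446=2.9410
k=6 src: inc=1.075446, refl=1.075446·-0.777778=-0.8365; V=1.865569+1.075446+-0.836458=2.1046
k=7 load: inc=-0.836458, refl=-0.836458·1.000000=-0.8365; V=2.941015+-0.836458+-0.836458=1.2681
k=8 src: inc=-0.836458, refl=-0.836458·-0.777778=0.6506; V=2.104557+-0.836458+0.650578=1.9187
k=9 load: inc=0.650578, refl=0.650578·1.000000=0.6506; V=1.268099+0.650578+0.650578=2.5693
k=10 src: inc=0.650578, refl=0.650578·-0.777778=-0.5060; V=1.918678+0.650578+-0.506005=2.0633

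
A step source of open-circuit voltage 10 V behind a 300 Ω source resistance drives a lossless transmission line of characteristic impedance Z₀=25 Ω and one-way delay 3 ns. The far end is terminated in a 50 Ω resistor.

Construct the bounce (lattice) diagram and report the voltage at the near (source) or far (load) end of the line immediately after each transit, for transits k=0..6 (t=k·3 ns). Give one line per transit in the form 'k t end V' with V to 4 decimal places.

Γ_L=0.333333, Γ_S=0.846154; launch V₁=10·25/325=0.769231
k=0 src: V=0.7692
k=1 load: inc=0.769231, refl=0.769231·0.333333=0.2564; V=0.000000+0.769231+0.256410=1.0256
k=2 src: inc=0.256410, refl=0.256410·0.846154=0.2170; V=0.769231+0.256410+0.216963=1.2426
k=3 load: inc=0.216963, refl=0.216963·0.333333=0.0723; V=1.025641+0.216963+0.072321=1.3149
k=4 src: inc=0.072321, refl=0.072321·0.846154=0.0612; V=1.242604+0.072321+0.061195=1.3761
k=5 load: inc=0.061195, refl=0.061195·0.333333=0.0204; V=1.314924+0.061195+0.020398=1.3965
k=6 src: inc=0.020398, refl=0.020398·0.846154=0.0173; V=1.376119+0.020398+0.017260=1.4138

0 0 source 0.7692
1 3 load 1.0256
2 6 source 1.2426
3 9 load 1.3149
4 12 source 1.3761
5 15 load 1.3965
6 18 source 1.4138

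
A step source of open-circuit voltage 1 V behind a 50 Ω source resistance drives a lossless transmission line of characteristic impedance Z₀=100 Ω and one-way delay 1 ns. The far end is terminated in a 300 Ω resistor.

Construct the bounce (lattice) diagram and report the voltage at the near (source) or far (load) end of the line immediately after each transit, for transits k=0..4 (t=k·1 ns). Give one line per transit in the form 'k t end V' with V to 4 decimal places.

0 0 source 0.6667
1 1 load 1.0000
2 2 source 0.8889
3 3 load 0.8333
4 4 source 0.8519

Γ_L=0.500000, Γ_S=-0.333333; launch V₁=1·100/150=0.666667
k=0 src: V=0.6667
k=1 load: inc=0.666667, refl=0.666667·0.500000=0.3333; V=0.000000+0.666667+0.333333=1.0000
k=2 src: inc=0.333333, refl=0.333333·-0.333333=-0.1111; V=0.666667+0.333333+-0.111111=0.8889
k=3 load: inc=-0.111111, refl=-0.111111·0.500000=-0.0556; V=1.000000+-0.111111+-0.055556=0.8333
k=4 src: inc=-0.055556, refl=-0.055556·-0.333333=0.0185; V=0.888889+-0.055556+0.018519=0.8519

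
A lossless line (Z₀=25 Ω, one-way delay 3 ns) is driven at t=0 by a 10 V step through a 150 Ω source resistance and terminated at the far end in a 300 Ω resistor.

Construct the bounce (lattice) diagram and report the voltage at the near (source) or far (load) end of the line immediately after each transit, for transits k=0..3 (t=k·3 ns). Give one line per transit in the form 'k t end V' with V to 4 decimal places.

0 0 source 1.4286
1 3 load 2.6374
2 6 source 3.5008
3 9 load 4.2314

Γ_L=0.846154, Γ_S=0.714286; launch V₁=10·25/175=1.428571
k=0 src: V=1.4286
k=1 load: inc=1.428571, refl=1.428571·0.846154=1.2088; V=0.000000+1.428571+1.208791=2.6374
k=2 src: inc=1.208791, refl=1.208791·0.714286=0.8634; V=1.428571+1.208791+0.863422=3.5008
k=3 load: inc=0.863422, refl=0.863422·0.846154=0.7306; V=2.637363+0.863422+0.730588=4.2314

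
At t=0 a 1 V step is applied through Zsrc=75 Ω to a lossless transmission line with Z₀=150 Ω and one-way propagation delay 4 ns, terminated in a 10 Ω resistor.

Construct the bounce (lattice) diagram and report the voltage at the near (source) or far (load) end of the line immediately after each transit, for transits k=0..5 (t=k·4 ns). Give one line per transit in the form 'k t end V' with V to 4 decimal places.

0 0 source 0.6667
1 4 load 0.0833
2 8 source 0.2778
3 12 load 0.1076
4 16 source 0.1644
5 20 load 0.1147

Γ_L=-0.875000, Γ_S=-0.333333; launch V₁=1·150/225=0.666667
k=0 src: V=0.6667
k=1 load: inc=0.666667, refl=0.666667·-0.875000=-0.5833; V=0.000000+0.666667+-0.583333=0.0833
k=2 src: inc=-0.583333, refl=-0.583333·-0.333333=0.1944; V=0.666667+-0.583333+0.194444=0.2778
k=3 load: inc=0.194444, refl=0.194444·-0.875000=-0.1701; V=0.083333+0.194444+-0.170139=0.1076
k=4 src: inc=-0.170139, refl=-0.170139·-0.333333=0.0567; V=0.277778+-0.170139+0.056713=0.1644
k=5 load: inc=0.056713, refl=0.056713·-0.875000=-0.0496; V=0.107639+0.056713+-0.049624=0.1147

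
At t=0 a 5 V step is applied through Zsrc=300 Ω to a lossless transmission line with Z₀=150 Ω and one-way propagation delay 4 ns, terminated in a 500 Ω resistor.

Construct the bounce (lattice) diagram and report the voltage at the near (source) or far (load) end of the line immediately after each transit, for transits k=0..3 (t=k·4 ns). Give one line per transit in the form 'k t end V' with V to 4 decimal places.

Γ_L=0.538462, Γ_S=0.333333; launch V₁=5·150/450=1.666667
k=0 src: V=1.6667
k=1 load: inc=1.666667, refl=1.666667·0.538462=0.8974; V=0.000000+1.666667+0.897436=2.5641
k=2 src: inc=0.897436, refl=0.897436·0.333333=0.2991; V=1.666667+0.897436+0.299145=2.8632
k=3 load: inc=0.299145, refl=0.299145·0.538462=0.1611; V=2.564103+0.299145+0.161078=3.0243

0 0 source 1.6667
1 4 load 2.5641
2 8 source 2.8632
3 12 load 3.0243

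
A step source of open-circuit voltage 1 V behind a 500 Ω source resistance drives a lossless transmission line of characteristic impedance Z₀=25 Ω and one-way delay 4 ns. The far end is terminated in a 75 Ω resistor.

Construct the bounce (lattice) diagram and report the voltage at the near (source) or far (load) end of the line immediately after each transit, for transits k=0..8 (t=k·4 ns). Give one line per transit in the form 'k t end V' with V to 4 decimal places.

Γ_L=0.500000, Γ_S=0.904762; launch V₁=1·25/525=0.047619
k=0 src: V=0.0476
k=1 load: inc=0.047619, refl=0.047619·0.500000=0.0238; V=0.000000+0.047619+0.023810=0.0714
k=2 src: inc=0.023810, refl=0.023810·0.904762=0.0215; V=0.047619+0.023810+0.021542=0.0930
k=3 load: inc=0.021542, refl=0.021542·0.500000=0.0108; V=0.071429+0.021542+0.010771=0.1037
k=4 src: inc=0.010771, refl=0.010771·0.904762=0.0097; V=0.092971+0.010771+0.009745=0.1135
k=5 load: inc=0.009745, refl=0.009745·0.500000=0.0049; V=0.103741+0.009745+0.004873=0.1184
k=6 src: inc=0.004873, refl=0.004873·0.904762=0.0044; V=0.113487+0.004873+0.004409=0.1228
k=7 load: inc=0.004409, refl=0.004409·0.500000=0.0022; V=0.118359+0.004409+0.002204=0.1250
k=8 src: inc=0.002204, refl=0.002204·0.904762=0.0020; V=0.122768+0.002204+0.001994=0.1270

0 0 source 0.0476
1 4 load 0.0714
2 8 source 0.0930
3 12 load 0.1037
4 16 source 0.1135
5 20 load 0.1184
6 24 source 0.1228
7 28 load 0.1250
8 32 source 0.1270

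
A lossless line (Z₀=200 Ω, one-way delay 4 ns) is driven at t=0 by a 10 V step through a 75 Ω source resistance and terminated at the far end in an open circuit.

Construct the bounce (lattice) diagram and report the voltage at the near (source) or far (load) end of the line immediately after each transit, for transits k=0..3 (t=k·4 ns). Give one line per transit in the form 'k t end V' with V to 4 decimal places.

Γ_L=1.000000, Γ_S=-0.454545; launch V₁=10·200/275=7.272727
k=0 src: V=7.2727
k=1 load: inc=7.272727, refl=7.272727·1.000000=7.2727; V=0.000000+7.272727+7.272727=14.5455
k=2 src: inc=7.272727, refl=7.272727·-0.454545=-3.3058; V=7.272727+7.272727+-3.305785=11.2397
k=3 load: inc=-3.305785, refl=-3.305785·1.000000=-3.3058; V=14.545455+-3.305785+-3.305785=7.9339

0 0 source 7.2727
1 4 load 14.5455
2 8 source 11.2397
3 12 load 7.9339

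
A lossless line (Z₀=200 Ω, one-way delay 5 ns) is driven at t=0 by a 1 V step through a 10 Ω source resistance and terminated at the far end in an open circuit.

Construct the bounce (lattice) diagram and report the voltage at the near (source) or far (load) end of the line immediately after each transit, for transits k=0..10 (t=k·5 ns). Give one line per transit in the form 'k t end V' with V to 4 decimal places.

Γ_L=1.000000, Γ_S=-0.904762; launch V₁=1·200/210=0.952381
k=0 src: V=0.9524
k=1 load: inc=0.952381, refl=0.952381·1.000000=0.9524; V=0.000000+0.952381+0.952381=1.9048
k=2 src: inc=0.952381, refl=0.952381·-0.904762=-0.8617; V=0.952381+0.952381+-0.861678=1.0431
k=3 load: inc=-0.861678, refl=-0.861678·1.000000=-0.8617; V=1.904762+-0.861678+-0.861678=0.1814
k=4 src: inc=-0.861678, refl=-0.861678·-0.904762=0.7796; V=1.043084+-0.861678+0.779613=0.9610
k=5 load: inc=0.779613, refl=0.779613·1.000000=0.7796; V=0.181406+0.779613+0.779613=1.7406
k=6 src: inc=0.779613, refl=0.779613·-0.904762=-0.7054; V=0.961019+0.779613+-0.705365=1.0353
k=7 load: inc=-0.705365, refl=-0.705365·1.000000=-0.7054; V=1.740633+-0.705365+-0.705365=0.3299
k=8 src: inc=-0.705365, refl=-0.705365·-0.904762=0.6382; V=1.035268+-0.705365+0.638187=0.9681
k=9 load: inc=0.638187, refl=0.638187·1.000000=0.6382; V=0.329904+0.638187+0.638187=1.6063
k=10 src: inc=0.638187, refl=0.638187·-0.904762=-0.5774; V=0.968091+0.638187+-0.577407=1.0289

0 0 source 0.9524
1 5 load 1.9048
2 10 source 1.0431
3 15 load 0.1814
4 20 source 0.9610
5 25 load 1.7406
6 30 source 1.0353
7 35 load 0.3299
8 40 source 0.9681
9 45 load 1.6063
10 50 source 1.0289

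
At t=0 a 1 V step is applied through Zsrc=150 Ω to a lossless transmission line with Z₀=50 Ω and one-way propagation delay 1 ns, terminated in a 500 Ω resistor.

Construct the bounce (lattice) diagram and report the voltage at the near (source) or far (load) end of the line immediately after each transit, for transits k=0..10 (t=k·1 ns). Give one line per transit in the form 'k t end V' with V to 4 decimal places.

Γ_L=0.818182, Γ_S=0.500000; launch V₁=1·50/200=0.250000
k=0 src: V=0.2500
k=1 load: inc=0.250000, refl=0.250000·0.818182=0.2045; V=0.000000+0.250000+0.204545=0.4545
k=2 src: inc=0.204545, refl=0.204545·0.500000=0.1023; V=0.250000+0.204545+0.102273=0.5568
k=3 load: inc=0.102273, refl=0.102273·0.818182=0.0837; V=0.454545+0.102273+0.083678=0.6405
k=4 src: inc=0.083678, refl=0.083678·0.500000=0.0418; V=0.556818+0.083678+0.041839=0.6823
k=5 load: inc=0.041839, refl=0.041839·0.818182=0.0342; V=0.640496+0.041839+0.034232=0.7166
k=6 src: inc=0.034232, refl=0.034232·0.500000=0.0171; V=0.682335+0.034232+0.017116=0.7337
k=7 load: inc=0.017116, refl=0.017116·0.818182=0.0140; V=0.716566+0.017116+0.014004=0.7477
k=8 src: inc=0.014004, refl=0.014004·0.500000=0.0070; V=0.733682+0.014004+0.007002=0.7547
k=9 load: inc=0.007002, refl=0.007002·0.818182=0.0057; V=0.747686+0.007002+0.005729=0.7604
k=10 src: inc=0.005729, refl=0.005729·0.500000=0.0029; V=0.754688+0.005729+0.002864=0.7633

0 0 source 0.2500
1 1 load 0.4545
2 2 source 0.5568
3 3 load 0.6405
4 4 source 0.6823
5 5 load 0.7166
6 6 source 0.7337
7 7 load 0.7477
8 8 source 0.7547
9 9 load 0.7604
10 10 source 0.7633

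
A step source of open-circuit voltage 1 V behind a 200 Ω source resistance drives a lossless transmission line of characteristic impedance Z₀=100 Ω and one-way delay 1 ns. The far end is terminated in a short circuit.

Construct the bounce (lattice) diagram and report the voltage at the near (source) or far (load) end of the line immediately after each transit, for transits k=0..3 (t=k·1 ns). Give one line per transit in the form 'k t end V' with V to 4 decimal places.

Γ_L=-1.000000, Γ_S=0.333333; launch V₁=1·100/300=0.333333
k=0 src: V=0.3333
k=1 load: inc=0.333333, refl=0.333333·-1.000000=-0.3333; V=0.000000+0.333333+-0.333333=0.0000
k=2 src: inc=-0.333333, refl=-0.333333·0.333333=-0.1111; V=0.333333+-0.333333+-0.111111=-0.1111
k=3 load: inc=-0.111111, refl=-0.111111·-1.000000=0.1111; V=0.000000+-0.111111+0.111111=0.0000

0 0 source 0.3333
1 1 load 0.0000
2 2 source -0.1111
3 3 load 0.0000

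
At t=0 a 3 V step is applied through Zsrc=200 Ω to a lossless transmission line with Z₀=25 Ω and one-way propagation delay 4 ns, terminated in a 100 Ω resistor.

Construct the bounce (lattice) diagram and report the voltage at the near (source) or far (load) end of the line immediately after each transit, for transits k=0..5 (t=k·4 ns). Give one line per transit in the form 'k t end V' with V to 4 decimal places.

Γ_L=0.600000, Γ_S=0.777778; launch V₁=3·25/225=0.333333
k=0 src: V=0.3333
k=1 load: inc=0.333333, refl=0.333333·0.600000=0.2000; V=0.000000+0.333333+0.200000=0.5333
k=2 src: inc=0.200000, refl=0.200000·0.777778=0.1556; V=0.333333+0.200000+0.155556=0.6889
k=3 load: inc=0.155556, refl=0.155556·0.600000=0.0933; V=0.533333+0.155556+0.093333=0.7822
k=4 src: inc=0.093333, refl=0.093333·0.777778=0.0726; V=0.688889+0.093333+0.072593=0.8548
k=5 load: inc=0.072593, refl=0.072593·0.600000=0.0436; V=0.782222+0.072593+0.043556=0.8984

0 0 source 0.3333
1 4 load 0.5333
2 8 source 0.6889
3 12 load 0.7822
4 16 source 0.8548
5 20 load 0.8984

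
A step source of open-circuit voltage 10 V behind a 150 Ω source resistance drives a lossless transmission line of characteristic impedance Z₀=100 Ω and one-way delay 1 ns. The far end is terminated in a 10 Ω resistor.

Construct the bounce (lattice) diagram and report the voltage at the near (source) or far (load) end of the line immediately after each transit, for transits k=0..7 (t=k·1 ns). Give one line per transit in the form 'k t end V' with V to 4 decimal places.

0 0 source 4.0000
1 1 load 0.7273
2 2 source 0.0727
3 3 load 0.6083
4 4 source 0.7154
5 5 load 0.6277
6 6 source 0.6102
7 7 load 0.6246

Γ_L=-0.818182, Γ_S=0.200000; launch V₁=10·100/250=4.000000
k=0 src: V=4.0000
k=1 load: inc=4.000000, refl=4.000000·-0.818182=-3.2727; V=0.000000+4.000000+-3.272727=0.7273
k=2 src: inc=-3.272727, refl=-3.272727·0.200000=-0.6545; V=4.000000+-3.272727+-0.654545=0.0727
k=3 load: inc=-0.654545, refl=-0.654545·-0.818182=0.5355; V=0.727273+-0.654545+0.535537=0.6083
k=4 src: inc=0.535537, refl=0.535537·0.200000=0.1071; V=0.072727+0.535537+0.107107=0.7154
k=5 load: inc=0.107107, refl=0.107107·-0.818182=-0.0876; V=0.608264+0.107107+-0.087633=0.6277
k=6 src: inc=-0.087633, refl=-0.087633·0.200000=-0.0175; V=0.715372+-0.087633+-0.017527=0.6102
k=7 load: inc=-0.017527, refl=-0.017527·-0.818182=0.0143; V=0.627739+-0.017527+0.014340=0.6246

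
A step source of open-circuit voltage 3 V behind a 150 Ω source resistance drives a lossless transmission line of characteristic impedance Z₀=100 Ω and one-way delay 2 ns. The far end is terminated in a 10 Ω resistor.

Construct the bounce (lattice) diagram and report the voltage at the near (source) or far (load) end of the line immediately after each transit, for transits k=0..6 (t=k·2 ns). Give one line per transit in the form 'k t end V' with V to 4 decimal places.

Γ_L=-0.818182, Γ_S=0.200000; launch V₁=3·100/250=1.200000
k=0 src: V=1.2000
k=1 load: inc=1.200000, refl=1.200000·-0.818182=-0.9818; V=0.000000+1.200000+-0.981818=0.2182
k=2 src: inc=-0.981818, refl=-0.981818·0.200000=-0.1964; V=1.200000+-0.981818+-0.196364=0.0218
k=3 load: inc=-0.196364, refl=-0.196364·-0.818182=0.1607; V=0.218182+-0.196364+0.160661=0.1825
k=4 src: inc=0.160661, refl=0.160661·0.200000=0.0321; V=0.021818+0.160661+0.032132=0.2146
k=5 load: inc=0.032132, refl=0.032132·-0.818182=-0.0263; V=0.182479+0.032132+-0.026290=0.1883
k=6 src: inc=-0.026290, refl=-0.026290·0.200000=-0.0053; V=0.214612+-0.026290+-0.005258=0.1831

0 0 source 1.2000
1 2 load 0.2182
2 4 source 0.0218
3 6 load 0.1825
4 8 source 0.2146
5 10 load 0.1883
6 12 source 0.1831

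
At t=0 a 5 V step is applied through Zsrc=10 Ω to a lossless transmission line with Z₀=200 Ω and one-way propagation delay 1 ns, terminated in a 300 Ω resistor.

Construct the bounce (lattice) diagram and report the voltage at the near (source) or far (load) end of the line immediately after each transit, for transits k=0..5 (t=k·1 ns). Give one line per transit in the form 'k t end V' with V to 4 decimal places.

Γ_L=0.200000, Γ_S=-0.904762; launch V₁=5·200/210=4.761905
k=0 src: V=4.7619
k=1 load: inc=4.761905, refl=4.761905·0.200000=0.9524; V=0.000000+4.761905+0.952381=5.7143
k=2 src: inc=0.952381, refl=0.952381·-0.904762=-0.8617; V=4.761905+0.952381+-0.861678=4.8526
k=3 load: inc=-0.861678, refl=-0.861678·0.200000=-0.1723; V=5.714286+-0.861678+-0.172336=4.6803
k=4 src: inc=-0.172336, refl=-0.172336·-0.904762=0.1559; V=4.852608+-0.172336+0.155923=4.8362
k=5 load: inc=0.155923, refl=0.155923·0.200000=0.0312; V=4.680272+0.155923+0.031185=4.8674

0 0 source 4.7619
1 1 load 5.7143
2 2 source 4.8526
3 3 load 4.6803
4 4 source 4.8362
5 5 load 4.8674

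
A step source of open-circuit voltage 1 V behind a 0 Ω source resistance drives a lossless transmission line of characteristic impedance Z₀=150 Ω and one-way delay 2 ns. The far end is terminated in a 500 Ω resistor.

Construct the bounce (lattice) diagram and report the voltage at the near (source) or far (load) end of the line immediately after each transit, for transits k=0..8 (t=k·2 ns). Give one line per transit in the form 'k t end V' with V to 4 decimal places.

0 0 source 1.0000
1 2 load 1.5385
2 4 source 1.0000
3 6 load 0.7101
4 8 source 1.0000
5 10 load 1.1561
6 12 source 1.0000
7 14 load 0.9159
8 16 source 1.0000

Γ_L=0.538462, Γ_S=-1.000000; launch V₁=1·150/150=1.000000
k=0 src: V=1.0000
k=1 load: inc=1.000000, refl=1.000000·0.538462=0.5385; V=0.000000+1.000000+0.538462=1.5385
k=2 src: inc=0.538462, refl=0.538462·-1.000000=-0.5385; V=1.000000+0.538462+-0.538462=1.0000
k=3 load: inc=-0.538462, refl=-0.538462·0.538462=-0.2899; V=1.538462+-0.538462+-0.289941=0.7101
k=4 src: inc=-0.289941, refl=-0.289941·-1.000000=0.2899; V=1.000000+-0.289941+0.289941=1.0000
k=5 load: inc=0.289941, refl=0.289941·0.538462=0.1561; V=0.710059+0.289941+0.156122=1.1561
k=6 src: inc=0.156122, refl=0.156122·-1.000000=-0.1561; V=1.000000+0.156122+-0.156122=1.0000
k=7 load: inc=-0.156122, refl=-0.156122·0.538462=-0.0841; V=1.156122+-0.156122+-0.084066=0.9159
k=8 src: inc=-0.084066, refl=-0.084066·-1.000000=0.0841; V=1.000000+-0.084066+0.084066=1.0000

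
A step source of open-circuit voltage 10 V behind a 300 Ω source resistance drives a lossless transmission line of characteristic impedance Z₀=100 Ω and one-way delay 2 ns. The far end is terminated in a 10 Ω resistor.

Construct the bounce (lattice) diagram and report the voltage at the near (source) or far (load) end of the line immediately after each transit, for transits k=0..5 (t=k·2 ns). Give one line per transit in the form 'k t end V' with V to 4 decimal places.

0 0 source 2.5000
1 2 load 0.4545
2 4 source -0.5682
3 6 load 0.2686
4 8 source 0.6870
5 10 load 0.3447

Γ_L=-0.818182, Γ_S=0.500000; launch V₁=10·100/400=2.500000
k=0 src: V=2.5000
k=1 load: inc=2.500000, refl=2.500000·-0.818182=-2.0455; V=0.000000+2.500000+-2.045455=0.4545
k=2 src: inc=-2.045455, refl=-2.045455·0.500000=-1.0227; V=2.500000+-2.045455+-1.022727=-0.5682
k=3 load: inc=-1.022727, refl=-1.022727·-0.818182=0.8368; V=0.454545+-1.022727+0.836777=0.2686
k=4 src: inc=0.836777, refl=0.836777·0.500000=0.4184; V=-0.568182+0.836777+0.418388=0.6870
k=5 load: inc=0.418388, refl=0.418388·-0.818182=-0.3423; V=0.268595+0.418388+-0.342318=0.3447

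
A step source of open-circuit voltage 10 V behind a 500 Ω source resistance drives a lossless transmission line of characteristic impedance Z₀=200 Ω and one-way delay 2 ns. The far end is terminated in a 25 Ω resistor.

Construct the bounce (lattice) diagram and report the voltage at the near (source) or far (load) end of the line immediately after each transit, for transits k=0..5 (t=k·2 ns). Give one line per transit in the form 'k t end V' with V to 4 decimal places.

Γ_L=-0.777778, Γ_S=0.428571; launch V₁=10·200/700=2.857143
k=0 src: V=2.8571
k=1 load: inc=2.857143, refl=2.857143·-0.777778=-2.2222; V=0.000000+2.857143+-2.222222=0.6349
k=2 src: inc=-2.222222, refl=-2.222222·0.428571=-0.9524; V=2.857143+-2.222222+-0.952381=-0.3175
k=3 load: inc=-0.952381, refl=-0.952381·-0.777778=0.7407; V=0.634921+-0.952381+0.740741=0.4233
k=4 src: inc=0.740741, refl=0.740741·0.428571=0.3175; V=-0.317460+0.740741+0.317460=0.7407
k=5 load: inc=0.317460, refl=0.317460·-0.777778=-0.2469; V=0.423280+0.317460+-0.246914=0.4938

0 0 source 2.8571
1 2 load 0.6349
2 4 source -0.3175
3 6 load 0.4233
4 8 source 0.7407
5 10 load 0.4938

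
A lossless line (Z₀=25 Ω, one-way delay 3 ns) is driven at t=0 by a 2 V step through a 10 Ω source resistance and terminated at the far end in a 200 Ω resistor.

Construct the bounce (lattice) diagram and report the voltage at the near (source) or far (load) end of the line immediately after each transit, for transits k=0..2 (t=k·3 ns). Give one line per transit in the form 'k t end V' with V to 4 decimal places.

0 0 source 1.4286
1 3 load 2.5397
2 6 source 2.0635

Γ_L=0.777778, Γ_S=-0.428571; launch V₁=2·25/35=1.428571
k=0 src: V=1.4286
k=1 load: inc=1.428571, refl=1.428571·0.777778=1.1111; V=0.000000+1.428571+1.111111=2.5397
k=2 src: inc=1.111111, refl=1.111111·-0.428571=-0.4762; V=1.428571+1.111111+-0.476190=2.0635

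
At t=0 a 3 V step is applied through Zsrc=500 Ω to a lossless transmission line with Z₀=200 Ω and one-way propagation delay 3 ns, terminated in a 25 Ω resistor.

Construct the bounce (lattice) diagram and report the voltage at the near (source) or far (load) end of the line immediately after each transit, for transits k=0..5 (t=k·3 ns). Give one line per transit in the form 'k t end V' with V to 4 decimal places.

Γ_L=-0.777778, Γ_S=0.428571; launch V₁=3·200/700=0.857143
k=0 src: V=0.8571
k=1 load: inc=0.857143, refl=0.857143·-0.777778=-0.6667; V=0.000000+0.857143+-0.666667=0.1905
k=2 src: inc=-0.666667, refl=-0.666667·0.428571=-0.2857; V=0.857143+-0.666667+-0.285714=-0.0952
k=3 load: inc=-0.285714, refl=-0.285714·-0.777778=0.2222; V=0.190476+-0.285714+0.222222=0.1270
k=4 src: inc=0.222222, refl=0.222222·0.428571=0.0952; V=-0.095238+0.222222+0.095238=0.2222
k=5 load: inc=0.095238, refl=0.095238·-0.777778=-0.0741; V=0.126984+0.095238+-0.074074=0.1481

0 0 source 0.8571
1 3 load 0.1905
2 6 source -0.0952
3 9 load 0.1270
4 12 source 0.2222
5 15 load 0.1481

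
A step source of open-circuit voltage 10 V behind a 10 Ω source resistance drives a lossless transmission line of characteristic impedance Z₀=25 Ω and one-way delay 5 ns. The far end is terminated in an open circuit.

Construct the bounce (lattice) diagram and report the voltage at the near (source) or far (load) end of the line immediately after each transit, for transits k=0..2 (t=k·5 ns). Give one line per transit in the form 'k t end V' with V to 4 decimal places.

0 0 source 7.1429
1 5 load 14.2857
2 10 source 11.2245

Γ_L=1.000000, Γ_S=-0.428571; launch V₁=10·25/35=7.142857
k=0 src: V=7.1429
k=1 load: inc=7.142857, refl=7.142857·1.000000=7.1429; V=0.000000+7.142857+7.142857=14.2857
k=2 src: inc=7.142857, refl=7.142857·-0.428571=-3.0612; V=7.142857+7.142857+-3.061224=11.2245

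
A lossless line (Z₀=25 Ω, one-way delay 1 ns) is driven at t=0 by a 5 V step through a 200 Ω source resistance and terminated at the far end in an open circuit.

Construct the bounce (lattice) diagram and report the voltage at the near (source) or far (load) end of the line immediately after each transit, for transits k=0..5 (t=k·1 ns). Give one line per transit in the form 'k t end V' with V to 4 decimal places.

Γ_L=1.000000, Γ_S=0.777778; launch V₁=5·25/225=0.555556
k=0 src: V=0.5556
k=1 load: inc=0.555556, refl=0.555556·1.000000=0.5556; V=0.000000+0.555556+0.555556=1.1111
k=2 src: inc=0.555556, refl=0.555556·0.777778=0.4321; V=0.555556+0.555556+0.432099=1.5432
k=3 load: inc=0.432099, refl=0.432099·1.000000=0.4321; V=1.111111+0.432099+0.432099=1.9753
k=4 src: inc=0.432099, refl=0.432099·0.777778=0.3361; V=1.543210+0.432099+0.336077=2.3114
k=5 load: inc=0.336077, refl=0.336077·1.000000=0.3361; V=1.975309+0.336077+0.336077=2.6475

0 0 source 0.5556
1 1 load 1.1111
2 2 source 1.5432
3 3 load 1.9753
4 4 source 2.3114
5 5 load 2.6475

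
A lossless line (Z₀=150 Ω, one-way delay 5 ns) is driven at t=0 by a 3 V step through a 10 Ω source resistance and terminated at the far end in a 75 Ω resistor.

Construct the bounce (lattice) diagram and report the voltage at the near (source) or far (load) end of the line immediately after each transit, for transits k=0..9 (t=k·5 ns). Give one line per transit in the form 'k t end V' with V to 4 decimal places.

0 0 source 2.8125
1 5 load 1.8750
2 10 source 2.6953
3 15 load 2.4219
4 20 source 2.6611
5 25 load 2.5814
6 30 source 2.6512
7 35 load 2.6279
8 40 source 2.6483
9 45 load 2.6415

Γ_L=-0.333333, Γ_S=-0.875000; launch V₁=3·150/160=2.812500
k=0 src: V=2.8125
k=1 load: inc=2.812500, refl=2.812500·-0.333333=-0.9375; V=0.000000+2.812500+-0.937500=1.8750
k=2 src: inc=-0.937500, refl=-0.937500·-0.875000=0.8203; V=2.812500+-0.937500+0.820312=2.6953
k=3 load: inc=0.820312, refl=0.820312·-0.333333=-0.2734; V=1.875000+0.820312+-0.273438=2.4219
k=4 src: inc=-0.273438, refl=-0.273438·-0.875000=0.2393; V=2.695312+-0.273438+0.239258=2.6611
k=5 load: inc=0.239258, refl=0.239258·-0.333333=-0.0798; V=2.421875+0.239258+-0.079753=2.5814
k=6 src: inc=-0.079753, refl=-0.079753·-0.875000=0.0698; V=2.661133+-0.079753+0.069784=2.6512
k=7 load: inc=0.069784, refl=0.069784·-0.333333=-0.0233; V=2.581380+0.069784+-0.023261=2.6279
k=8 src: inc=-0.023261, refl=-0.023261·-0.875000=0.0204; V=2.651164+-0.023261+0.020354=2.6483
k=9 load: inc=0.020354, refl=0.020354·-0.333333=-0.0068; V=2.627903+0.020354+-0.006785=2.6415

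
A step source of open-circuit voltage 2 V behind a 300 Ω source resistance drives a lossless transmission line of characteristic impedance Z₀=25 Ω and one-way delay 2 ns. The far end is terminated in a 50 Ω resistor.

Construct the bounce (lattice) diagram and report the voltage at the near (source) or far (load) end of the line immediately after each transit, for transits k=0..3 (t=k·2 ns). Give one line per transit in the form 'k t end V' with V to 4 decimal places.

Γ_L=0.333333, Γ_S=0.846154; launch V₁=2·25/325=0.153846
k=0 src: V=0.1538
k=1 load: inc=0.153846, refl=0.153846·0.333333=0.0513; V=0.000000+0.153846+0.051282=0.2051
k=2 src: inc=0.051282, refl=0.051282·0.846154=0.0434; V=0.153846+0.051282+0.043393=0.2485
k=3 load: inc=0.043393, refl=0.043393·0.333333=0.0145; V=0.205128+0.043393+0.014464=0.2630

0 0 source 0.1538
1 2 load 0.2051
2 4 source 0.2485
3 6 load 0.2630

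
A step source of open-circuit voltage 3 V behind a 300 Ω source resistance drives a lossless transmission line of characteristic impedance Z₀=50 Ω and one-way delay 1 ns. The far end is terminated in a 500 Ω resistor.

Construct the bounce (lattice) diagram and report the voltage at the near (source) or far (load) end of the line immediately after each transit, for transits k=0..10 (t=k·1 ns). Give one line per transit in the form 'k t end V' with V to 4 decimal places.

Γ_L=0.818182, Γ_S=0.714286; launch V₁=3·50/350=0.428571
k=0 src: V=0.4286
k=1 load: inc=0.428571, refl=0.428571·0.818182=0.3506; V=0.000000+0.428571+0.350649=0.7792
k=2 src: inc=0.350649, refl=0.350649·0.714286=0.2505; V=0.428571+0.350649+0.250464=1.0297
k=3 load: inc=0.250464, refl=0.250464·0.818182=0.2049; V=0.779221+0.250464+0.204925=1.2346
k=4 src: inc=0.204925, refl=0.204925·0.714286=0.1464; V=1.029685+0.204925+0.146375=1.3810
k=5 load: inc=0.146375, refl=0.146375·0.818182=0.1198; V=1.234610+0.146375+0.119761=1.5007
k=6 src: inc=0.119761, refl=0.119761·0.714286=0.0855; V=1.380985+0.119761+0.085544=1.5863
k=7 load: inc=0.085544, refl=0.085544·0.818182=0.0700; V=1.500746+0.085544+0.069990=1.6563
k=8 src: inc=0.069990, refl=0.069990·0.714286=0.0500; V=1.586290+0.069990+0.049993=1.7063
k=9 load: inc=0.049993, refl=0.049993·0.818182=0.0409; V=1.656280+0.049993+0.040903=1.7472
k=10 src: inc=0.040903, refl=0.040903·0.714286=0.0292; V=1.706273+0.040903+0.029217=1.7764

0 0 source 0.4286
1 1 load 0.7792
2 2 source 1.0297
3 3 load 1.2346
4 4 source 1.3810
5 5 load 1.5007
6 6 source 1.5863
7 7 load 1.6563
8 8 source 1.7063
9 9 load 1.7472
10 10 source 1.7764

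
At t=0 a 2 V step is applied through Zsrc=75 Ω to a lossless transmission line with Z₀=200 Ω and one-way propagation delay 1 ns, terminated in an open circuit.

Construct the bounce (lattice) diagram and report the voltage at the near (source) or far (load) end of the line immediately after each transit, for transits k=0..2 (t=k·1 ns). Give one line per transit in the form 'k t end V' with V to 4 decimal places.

0 0 source 1.4545
1 1 load 2.9091
2 2 source 2.2479

Γ_L=1.000000, Γ_S=-0.454545; launch V₁=2·200/275=1.454545
k=0 src: V=1.4545
k=1 load: inc=1.454545, refl=1.454545·1.000000=1.4545; V=0.000000+1.454545+1.454545=2.9091
k=2 src: inc=1.454545, refl=1.454545·-0.454545=-0.6612; V=1.454545+1.454545+-0.661157=2.2479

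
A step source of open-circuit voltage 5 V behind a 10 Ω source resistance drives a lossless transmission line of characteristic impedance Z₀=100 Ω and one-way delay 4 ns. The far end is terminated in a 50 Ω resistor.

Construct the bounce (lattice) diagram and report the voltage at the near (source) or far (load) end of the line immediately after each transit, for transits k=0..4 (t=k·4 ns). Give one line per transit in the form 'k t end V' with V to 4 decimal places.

0 0 source 4.5455
1 4 load 3.0303
2 8 source 4.2700
3 12 load 3.8567
4 16 source 4.1948

Γ_L=-0.333333, Γ_S=-0.818182; launch V₁=5·100/110=4.545455
k=0 src: V=4.5455
k=1 load: inc=4.545455, refl=4.545455·-0.333333=-1.5152; V=0.000000+4.545455+-1.515152=3.0303
k=2 src: inc=-1.515152, refl=-1.515152·-0.818182=1.2397; V=4.545455+-1.515152+1.239669=4.2700
k=3 load: inc=1.239669, refl=1.239669·-0.333333=-0.4132; V=3.030303+1.239669+-0.413223=3.8567
k=4 src: inc=-0.413223, refl=-0.413223·-0.818182=0.3381; V=4.269972+-0.413223+0.338092=4.1948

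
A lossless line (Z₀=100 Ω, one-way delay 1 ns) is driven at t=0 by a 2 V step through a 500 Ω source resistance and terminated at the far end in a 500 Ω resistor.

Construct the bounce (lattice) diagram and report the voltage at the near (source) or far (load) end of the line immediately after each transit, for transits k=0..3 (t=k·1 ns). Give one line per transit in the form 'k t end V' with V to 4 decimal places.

0 0 source 0.3333
1 1 load 0.5556
2 2 source 0.7037
3 3 load 0.8025

Γ_L=0.666667, Γ_S=0.666667; launch V₁=2·100/600=0.333333
k=0 src: V=0.3333
k=1 load: inc=0.333333, refl=0.333333·0.666667=0.2222; V=0.000000+0.333333+0.222222=0.5556
k=2 src: inc=0.222222, refl=0.222222·0.666667=0.1481; V=0.333333+0.222222+0.148148=0.7037
k=3 load: inc=0.148148, refl=0.148148·0.666667=0.0988; V=0.555556+0.148148+0.098765=0.8025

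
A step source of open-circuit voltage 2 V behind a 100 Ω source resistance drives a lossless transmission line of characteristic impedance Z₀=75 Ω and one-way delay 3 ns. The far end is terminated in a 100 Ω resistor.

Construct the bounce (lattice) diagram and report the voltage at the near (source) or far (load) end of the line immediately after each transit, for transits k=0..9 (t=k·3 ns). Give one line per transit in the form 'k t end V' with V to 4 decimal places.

Γ_L=0.142857, Γ_S=0.142857; launch V₁=2·75/175=0.857143
k=0 src: V=0.8571
k=1 load: inc=0.857143, refl=0.857143·0.142857=0.1224; V=0.000000+0.857143+0.122449=0.9796
k=2 src: inc=0.122449, refl=0.122449·0.142857=0.0175; V=0.857143+0.122449+0.017493=0.9971
k=3 load: inc=0.017493, refl=0.017493·0.142857=0.0025; V=0.979592+0.017493+0.002499=0.9996
k=4 src: inc=0.002499, refl=0.002499·0.142857=0.0004; V=0.997085+0.002499+0.000357=0.9999
k=5 load: inc=0.000357, refl=0.000357·0.142857=0.0001; V=0.999584+0.000357+0.000051=1.0000
k=6 src: inc=0.000051, refl=0.000051·0.142857=0.0000; V=0.999941+0.000051+0.000007=1.0000
k=7 load: inc=0.000007, refl=0.000007·0.142857=0.0000; V=0.999992+0.000007+0.000001=1.0000
k=8 src: inc=0.000001, refl=0.000001·0.142857=0.0000; V=0.999999+0.000001+0.000000=1.0000
k=9 load: inc=0.000000, refl=0.000000·0.142857=0.0000; V=1.000000+0.000000+0.000000=1.0000

0 0 source 0.8571
1 3 load 0.9796
2 6 source 0.9971
3 9 load 0.9996
4 12 source 0.9999
5 15 load 1.0000
6 18 source 1.0000
7 21 load 1.0000
8 24 source 1.0000
9 27 load 1.0000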